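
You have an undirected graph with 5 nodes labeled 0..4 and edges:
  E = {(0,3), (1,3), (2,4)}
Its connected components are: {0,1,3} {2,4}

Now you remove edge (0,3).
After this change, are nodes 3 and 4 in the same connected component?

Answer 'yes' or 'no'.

Answer: no

Derivation:
Initial components: {0,1,3} {2,4}
Removing edge (0,3): it was a bridge — component count 2 -> 3.
New components: {0} {1,3} {2,4}
Are 3 and 4 in the same component? no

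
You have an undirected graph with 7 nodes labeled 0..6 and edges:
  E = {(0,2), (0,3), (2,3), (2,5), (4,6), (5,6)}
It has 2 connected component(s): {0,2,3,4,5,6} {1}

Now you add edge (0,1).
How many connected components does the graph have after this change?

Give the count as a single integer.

Initial component count: 2
Add (0,1): merges two components. Count decreases: 2 -> 1.
New component count: 1

Answer: 1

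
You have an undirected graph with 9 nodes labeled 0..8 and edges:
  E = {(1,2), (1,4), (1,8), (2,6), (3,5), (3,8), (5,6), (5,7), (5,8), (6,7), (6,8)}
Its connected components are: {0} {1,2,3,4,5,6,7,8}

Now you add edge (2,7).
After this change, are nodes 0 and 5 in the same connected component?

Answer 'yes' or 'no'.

Answer: no

Derivation:
Initial components: {0} {1,2,3,4,5,6,7,8}
Adding edge (2,7): both already in same component {1,2,3,4,5,6,7,8}. No change.
New components: {0} {1,2,3,4,5,6,7,8}
Are 0 and 5 in the same component? no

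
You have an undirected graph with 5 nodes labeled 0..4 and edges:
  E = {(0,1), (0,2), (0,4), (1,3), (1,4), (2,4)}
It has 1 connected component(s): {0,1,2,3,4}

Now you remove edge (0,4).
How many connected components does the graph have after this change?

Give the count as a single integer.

Answer: 1

Derivation:
Initial component count: 1
Remove (0,4): not a bridge. Count unchanged: 1.
  After removal, components: {0,1,2,3,4}
New component count: 1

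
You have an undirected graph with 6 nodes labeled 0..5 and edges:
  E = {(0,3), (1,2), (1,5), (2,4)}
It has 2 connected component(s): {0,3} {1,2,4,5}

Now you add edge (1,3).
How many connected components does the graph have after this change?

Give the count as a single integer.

Initial component count: 2
Add (1,3): merges two components. Count decreases: 2 -> 1.
New component count: 1

Answer: 1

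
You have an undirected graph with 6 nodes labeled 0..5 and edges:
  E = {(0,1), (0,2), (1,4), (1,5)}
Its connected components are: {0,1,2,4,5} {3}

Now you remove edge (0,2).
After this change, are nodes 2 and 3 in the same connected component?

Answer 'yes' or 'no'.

Answer: no

Derivation:
Initial components: {0,1,2,4,5} {3}
Removing edge (0,2): it was a bridge — component count 2 -> 3.
New components: {0,1,4,5} {2} {3}
Are 2 and 3 in the same component? no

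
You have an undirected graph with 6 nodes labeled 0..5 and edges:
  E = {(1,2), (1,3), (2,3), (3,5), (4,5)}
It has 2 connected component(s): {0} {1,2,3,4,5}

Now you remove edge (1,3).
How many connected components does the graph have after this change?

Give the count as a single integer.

Answer: 2

Derivation:
Initial component count: 2
Remove (1,3): not a bridge. Count unchanged: 2.
  After removal, components: {0} {1,2,3,4,5}
New component count: 2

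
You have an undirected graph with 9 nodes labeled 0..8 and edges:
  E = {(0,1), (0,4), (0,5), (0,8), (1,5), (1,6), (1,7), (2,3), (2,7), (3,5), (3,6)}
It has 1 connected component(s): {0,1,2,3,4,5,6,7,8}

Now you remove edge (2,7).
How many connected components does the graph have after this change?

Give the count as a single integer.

Answer: 1

Derivation:
Initial component count: 1
Remove (2,7): not a bridge. Count unchanged: 1.
  After removal, components: {0,1,2,3,4,5,6,7,8}
New component count: 1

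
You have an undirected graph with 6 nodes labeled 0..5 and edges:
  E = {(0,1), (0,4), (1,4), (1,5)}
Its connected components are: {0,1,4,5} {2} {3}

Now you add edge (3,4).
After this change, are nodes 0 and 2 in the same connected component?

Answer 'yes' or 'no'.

Answer: no

Derivation:
Initial components: {0,1,4,5} {2} {3}
Adding edge (3,4): merges {3} and {0,1,4,5}.
New components: {0,1,3,4,5} {2}
Are 0 and 2 in the same component? no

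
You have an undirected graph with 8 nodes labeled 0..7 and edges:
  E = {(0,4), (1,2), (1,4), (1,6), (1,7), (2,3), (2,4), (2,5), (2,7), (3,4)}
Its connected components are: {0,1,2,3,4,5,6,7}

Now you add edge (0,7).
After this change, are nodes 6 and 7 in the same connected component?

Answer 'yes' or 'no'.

Answer: yes

Derivation:
Initial components: {0,1,2,3,4,5,6,7}
Adding edge (0,7): both already in same component {0,1,2,3,4,5,6,7}. No change.
New components: {0,1,2,3,4,5,6,7}
Are 6 and 7 in the same component? yes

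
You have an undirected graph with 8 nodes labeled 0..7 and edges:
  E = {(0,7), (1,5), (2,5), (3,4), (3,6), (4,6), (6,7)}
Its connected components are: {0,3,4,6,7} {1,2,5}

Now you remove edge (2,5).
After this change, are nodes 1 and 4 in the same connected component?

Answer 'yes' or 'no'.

Answer: no

Derivation:
Initial components: {0,3,4,6,7} {1,2,5}
Removing edge (2,5): it was a bridge — component count 2 -> 3.
New components: {0,3,4,6,7} {1,5} {2}
Are 1 and 4 in the same component? no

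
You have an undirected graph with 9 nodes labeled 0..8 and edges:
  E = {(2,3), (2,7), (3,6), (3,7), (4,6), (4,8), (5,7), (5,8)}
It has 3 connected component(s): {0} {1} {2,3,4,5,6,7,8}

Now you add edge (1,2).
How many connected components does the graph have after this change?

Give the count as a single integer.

Initial component count: 3
Add (1,2): merges two components. Count decreases: 3 -> 2.
New component count: 2

Answer: 2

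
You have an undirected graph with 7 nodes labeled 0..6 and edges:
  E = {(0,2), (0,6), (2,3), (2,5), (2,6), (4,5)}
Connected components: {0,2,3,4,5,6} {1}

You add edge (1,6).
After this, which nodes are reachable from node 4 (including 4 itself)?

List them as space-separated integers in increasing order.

Before: nodes reachable from 4: {0,2,3,4,5,6}
Adding (1,6): merges 4's component with another. Reachability grows.
After: nodes reachable from 4: {0,1,2,3,4,5,6}

Answer: 0 1 2 3 4 5 6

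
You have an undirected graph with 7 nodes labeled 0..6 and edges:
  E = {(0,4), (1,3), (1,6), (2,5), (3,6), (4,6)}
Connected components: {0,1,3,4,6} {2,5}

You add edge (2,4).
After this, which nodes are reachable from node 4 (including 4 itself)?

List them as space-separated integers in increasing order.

Before: nodes reachable from 4: {0,1,3,4,6}
Adding (2,4): merges 4's component with another. Reachability grows.
After: nodes reachable from 4: {0,1,2,3,4,5,6}

Answer: 0 1 2 3 4 5 6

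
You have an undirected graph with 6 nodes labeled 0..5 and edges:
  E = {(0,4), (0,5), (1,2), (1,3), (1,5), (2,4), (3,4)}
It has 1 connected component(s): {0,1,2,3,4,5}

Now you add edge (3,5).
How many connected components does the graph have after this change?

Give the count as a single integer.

Initial component count: 1
Add (3,5): endpoints already in same component. Count unchanged: 1.
New component count: 1

Answer: 1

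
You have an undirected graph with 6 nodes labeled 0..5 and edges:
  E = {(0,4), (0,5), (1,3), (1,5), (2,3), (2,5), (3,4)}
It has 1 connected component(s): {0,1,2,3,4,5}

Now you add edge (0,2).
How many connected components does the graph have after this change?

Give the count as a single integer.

Answer: 1

Derivation:
Initial component count: 1
Add (0,2): endpoints already in same component. Count unchanged: 1.
New component count: 1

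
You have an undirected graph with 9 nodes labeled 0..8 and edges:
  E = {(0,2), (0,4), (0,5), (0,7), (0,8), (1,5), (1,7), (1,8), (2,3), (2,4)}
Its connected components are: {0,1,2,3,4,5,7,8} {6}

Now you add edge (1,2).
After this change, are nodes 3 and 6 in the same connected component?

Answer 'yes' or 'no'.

Answer: no

Derivation:
Initial components: {0,1,2,3,4,5,7,8} {6}
Adding edge (1,2): both already in same component {0,1,2,3,4,5,7,8}. No change.
New components: {0,1,2,3,4,5,7,8} {6}
Are 3 and 6 in the same component? no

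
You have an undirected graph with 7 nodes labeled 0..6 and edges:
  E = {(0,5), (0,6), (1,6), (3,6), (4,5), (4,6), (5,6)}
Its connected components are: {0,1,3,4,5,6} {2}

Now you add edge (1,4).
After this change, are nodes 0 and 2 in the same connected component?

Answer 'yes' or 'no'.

Answer: no

Derivation:
Initial components: {0,1,3,4,5,6} {2}
Adding edge (1,4): both already in same component {0,1,3,4,5,6}. No change.
New components: {0,1,3,4,5,6} {2}
Are 0 and 2 in the same component? no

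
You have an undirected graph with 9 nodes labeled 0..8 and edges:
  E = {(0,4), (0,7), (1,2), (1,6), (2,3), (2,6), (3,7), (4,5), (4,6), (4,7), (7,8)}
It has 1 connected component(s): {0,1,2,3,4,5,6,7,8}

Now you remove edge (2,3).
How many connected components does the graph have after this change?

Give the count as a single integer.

Answer: 1

Derivation:
Initial component count: 1
Remove (2,3): not a bridge. Count unchanged: 1.
  After removal, components: {0,1,2,3,4,5,6,7,8}
New component count: 1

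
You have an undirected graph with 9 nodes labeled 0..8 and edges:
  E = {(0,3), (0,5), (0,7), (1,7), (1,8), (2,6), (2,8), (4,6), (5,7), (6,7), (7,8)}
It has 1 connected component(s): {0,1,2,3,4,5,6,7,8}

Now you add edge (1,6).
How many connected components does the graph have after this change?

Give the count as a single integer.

Initial component count: 1
Add (1,6): endpoints already in same component. Count unchanged: 1.
New component count: 1

Answer: 1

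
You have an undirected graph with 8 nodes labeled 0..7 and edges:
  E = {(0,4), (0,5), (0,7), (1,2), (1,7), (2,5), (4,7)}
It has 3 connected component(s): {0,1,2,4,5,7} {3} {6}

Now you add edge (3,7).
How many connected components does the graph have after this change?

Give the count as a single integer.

Initial component count: 3
Add (3,7): merges two components. Count decreases: 3 -> 2.
New component count: 2

Answer: 2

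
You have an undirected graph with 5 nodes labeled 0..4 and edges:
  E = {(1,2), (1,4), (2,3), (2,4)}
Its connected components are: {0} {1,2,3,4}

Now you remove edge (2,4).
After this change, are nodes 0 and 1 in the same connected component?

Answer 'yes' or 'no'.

Answer: no

Derivation:
Initial components: {0} {1,2,3,4}
Removing edge (2,4): not a bridge — component count unchanged at 2.
New components: {0} {1,2,3,4}
Are 0 and 1 in the same component? no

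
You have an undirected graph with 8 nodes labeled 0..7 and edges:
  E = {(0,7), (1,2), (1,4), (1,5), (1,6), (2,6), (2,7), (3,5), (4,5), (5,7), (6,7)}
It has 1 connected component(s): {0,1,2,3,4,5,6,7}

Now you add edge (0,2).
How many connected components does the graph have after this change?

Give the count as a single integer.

Initial component count: 1
Add (0,2): endpoints already in same component. Count unchanged: 1.
New component count: 1

Answer: 1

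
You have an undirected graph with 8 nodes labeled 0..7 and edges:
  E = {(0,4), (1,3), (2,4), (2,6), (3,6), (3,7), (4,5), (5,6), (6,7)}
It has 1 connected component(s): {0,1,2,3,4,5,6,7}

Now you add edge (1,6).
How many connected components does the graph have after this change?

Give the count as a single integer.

Answer: 1

Derivation:
Initial component count: 1
Add (1,6): endpoints already in same component. Count unchanged: 1.
New component count: 1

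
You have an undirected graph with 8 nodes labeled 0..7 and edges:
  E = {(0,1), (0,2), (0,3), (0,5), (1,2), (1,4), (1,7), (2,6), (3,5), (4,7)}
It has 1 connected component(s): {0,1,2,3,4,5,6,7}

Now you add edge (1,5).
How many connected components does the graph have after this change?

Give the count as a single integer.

Answer: 1

Derivation:
Initial component count: 1
Add (1,5): endpoints already in same component. Count unchanged: 1.
New component count: 1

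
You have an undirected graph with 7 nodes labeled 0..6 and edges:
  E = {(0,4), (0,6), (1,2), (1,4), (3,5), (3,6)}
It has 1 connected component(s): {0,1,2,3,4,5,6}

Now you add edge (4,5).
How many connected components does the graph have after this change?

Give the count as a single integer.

Answer: 1

Derivation:
Initial component count: 1
Add (4,5): endpoints already in same component. Count unchanged: 1.
New component count: 1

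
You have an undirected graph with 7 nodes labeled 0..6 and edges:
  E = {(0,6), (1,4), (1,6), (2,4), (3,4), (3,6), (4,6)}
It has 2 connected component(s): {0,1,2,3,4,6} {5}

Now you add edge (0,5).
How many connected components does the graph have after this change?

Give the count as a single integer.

Initial component count: 2
Add (0,5): merges two components. Count decreases: 2 -> 1.
New component count: 1

Answer: 1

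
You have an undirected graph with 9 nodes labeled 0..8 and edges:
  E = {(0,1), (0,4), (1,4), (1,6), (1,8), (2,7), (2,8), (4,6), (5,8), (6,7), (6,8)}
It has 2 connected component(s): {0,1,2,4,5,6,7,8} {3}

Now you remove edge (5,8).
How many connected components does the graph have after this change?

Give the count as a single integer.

Initial component count: 2
Remove (5,8): it was a bridge. Count increases: 2 -> 3.
  After removal, components: {0,1,2,4,6,7,8} {3} {5}
New component count: 3

Answer: 3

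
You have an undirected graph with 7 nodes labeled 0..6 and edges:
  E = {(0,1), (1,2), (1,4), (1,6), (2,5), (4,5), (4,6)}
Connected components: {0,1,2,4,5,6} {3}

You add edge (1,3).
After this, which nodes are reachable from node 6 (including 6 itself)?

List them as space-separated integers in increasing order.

Answer: 0 1 2 3 4 5 6

Derivation:
Before: nodes reachable from 6: {0,1,2,4,5,6}
Adding (1,3): merges 6's component with another. Reachability grows.
After: nodes reachable from 6: {0,1,2,3,4,5,6}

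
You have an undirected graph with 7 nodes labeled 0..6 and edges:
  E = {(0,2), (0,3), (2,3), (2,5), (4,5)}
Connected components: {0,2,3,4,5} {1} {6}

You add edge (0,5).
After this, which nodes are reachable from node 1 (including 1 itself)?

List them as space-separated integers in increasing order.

Answer: 1

Derivation:
Before: nodes reachable from 1: {1}
Adding (0,5): both endpoints already in same component. Reachability from 1 unchanged.
After: nodes reachable from 1: {1}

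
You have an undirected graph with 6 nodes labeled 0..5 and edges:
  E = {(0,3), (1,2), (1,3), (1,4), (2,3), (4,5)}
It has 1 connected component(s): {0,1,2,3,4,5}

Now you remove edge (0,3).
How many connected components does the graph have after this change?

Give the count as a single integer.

Initial component count: 1
Remove (0,3): it was a bridge. Count increases: 1 -> 2.
  After removal, components: {0} {1,2,3,4,5}
New component count: 2

Answer: 2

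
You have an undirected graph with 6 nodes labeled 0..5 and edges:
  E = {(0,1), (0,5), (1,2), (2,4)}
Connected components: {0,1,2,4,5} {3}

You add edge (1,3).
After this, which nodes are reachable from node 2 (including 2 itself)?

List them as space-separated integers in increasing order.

Before: nodes reachable from 2: {0,1,2,4,5}
Adding (1,3): merges 2's component with another. Reachability grows.
After: nodes reachable from 2: {0,1,2,3,4,5}

Answer: 0 1 2 3 4 5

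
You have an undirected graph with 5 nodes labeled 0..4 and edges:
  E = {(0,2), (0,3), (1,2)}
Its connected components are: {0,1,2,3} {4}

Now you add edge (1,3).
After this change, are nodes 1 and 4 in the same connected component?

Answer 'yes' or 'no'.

Initial components: {0,1,2,3} {4}
Adding edge (1,3): both already in same component {0,1,2,3}. No change.
New components: {0,1,2,3} {4}
Are 1 and 4 in the same component? no

Answer: no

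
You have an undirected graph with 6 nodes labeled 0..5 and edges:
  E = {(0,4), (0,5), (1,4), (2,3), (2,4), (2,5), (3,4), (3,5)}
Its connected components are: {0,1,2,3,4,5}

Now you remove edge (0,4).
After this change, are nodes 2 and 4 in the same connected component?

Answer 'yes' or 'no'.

Initial components: {0,1,2,3,4,5}
Removing edge (0,4): not a bridge — component count unchanged at 1.
New components: {0,1,2,3,4,5}
Are 2 and 4 in the same component? yes

Answer: yes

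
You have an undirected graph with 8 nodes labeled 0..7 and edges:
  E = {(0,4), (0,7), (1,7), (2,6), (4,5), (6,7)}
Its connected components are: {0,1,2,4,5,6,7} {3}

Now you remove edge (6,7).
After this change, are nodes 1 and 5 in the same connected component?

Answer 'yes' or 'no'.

Answer: yes

Derivation:
Initial components: {0,1,2,4,5,6,7} {3}
Removing edge (6,7): it was a bridge — component count 2 -> 3.
New components: {0,1,4,5,7} {2,6} {3}
Are 1 and 5 in the same component? yes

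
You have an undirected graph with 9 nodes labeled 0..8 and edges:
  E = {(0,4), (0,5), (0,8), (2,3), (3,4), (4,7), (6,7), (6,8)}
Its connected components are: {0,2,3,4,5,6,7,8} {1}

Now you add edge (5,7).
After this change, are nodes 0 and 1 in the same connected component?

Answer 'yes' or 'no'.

Answer: no

Derivation:
Initial components: {0,2,3,4,5,6,7,8} {1}
Adding edge (5,7): both already in same component {0,2,3,4,5,6,7,8}. No change.
New components: {0,2,3,4,5,6,7,8} {1}
Are 0 and 1 in the same component? no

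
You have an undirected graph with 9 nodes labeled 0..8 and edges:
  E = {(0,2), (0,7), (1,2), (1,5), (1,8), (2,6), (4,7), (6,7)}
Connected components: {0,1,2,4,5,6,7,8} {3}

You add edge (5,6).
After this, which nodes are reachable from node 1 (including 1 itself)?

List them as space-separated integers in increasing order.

Answer: 0 1 2 4 5 6 7 8

Derivation:
Before: nodes reachable from 1: {0,1,2,4,5,6,7,8}
Adding (5,6): both endpoints already in same component. Reachability from 1 unchanged.
After: nodes reachable from 1: {0,1,2,4,5,6,7,8}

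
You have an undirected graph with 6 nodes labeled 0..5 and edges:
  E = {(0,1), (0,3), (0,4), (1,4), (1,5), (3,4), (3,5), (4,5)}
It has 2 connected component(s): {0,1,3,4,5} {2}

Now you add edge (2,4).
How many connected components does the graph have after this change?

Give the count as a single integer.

Initial component count: 2
Add (2,4): merges two components. Count decreases: 2 -> 1.
New component count: 1

Answer: 1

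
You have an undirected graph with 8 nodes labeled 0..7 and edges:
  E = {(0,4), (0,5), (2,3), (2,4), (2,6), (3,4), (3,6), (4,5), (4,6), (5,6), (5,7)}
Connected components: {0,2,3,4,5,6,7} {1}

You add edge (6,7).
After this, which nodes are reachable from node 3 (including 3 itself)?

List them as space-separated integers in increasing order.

Before: nodes reachable from 3: {0,2,3,4,5,6,7}
Adding (6,7): both endpoints already in same component. Reachability from 3 unchanged.
After: nodes reachable from 3: {0,2,3,4,5,6,7}

Answer: 0 2 3 4 5 6 7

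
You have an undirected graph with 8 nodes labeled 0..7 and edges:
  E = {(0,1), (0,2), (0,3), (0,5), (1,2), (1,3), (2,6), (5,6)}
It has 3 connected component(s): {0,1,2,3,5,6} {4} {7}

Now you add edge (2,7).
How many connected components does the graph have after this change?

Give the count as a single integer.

Answer: 2

Derivation:
Initial component count: 3
Add (2,7): merges two components. Count decreases: 3 -> 2.
New component count: 2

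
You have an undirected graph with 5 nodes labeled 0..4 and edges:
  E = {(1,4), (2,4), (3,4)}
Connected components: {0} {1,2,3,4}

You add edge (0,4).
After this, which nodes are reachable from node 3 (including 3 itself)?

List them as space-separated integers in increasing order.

Before: nodes reachable from 3: {1,2,3,4}
Adding (0,4): merges 3's component with another. Reachability grows.
After: nodes reachable from 3: {0,1,2,3,4}

Answer: 0 1 2 3 4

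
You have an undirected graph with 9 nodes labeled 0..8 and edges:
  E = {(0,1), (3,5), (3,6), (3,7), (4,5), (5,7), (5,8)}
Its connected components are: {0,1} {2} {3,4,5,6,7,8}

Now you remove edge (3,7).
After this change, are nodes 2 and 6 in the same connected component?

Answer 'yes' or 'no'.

Initial components: {0,1} {2} {3,4,5,6,7,8}
Removing edge (3,7): not a bridge — component count unchanged at 3.
New components: {0,1} {2} {3,4,5,6,7,8}
Are 2 and 6 in the same component? no

Answer: no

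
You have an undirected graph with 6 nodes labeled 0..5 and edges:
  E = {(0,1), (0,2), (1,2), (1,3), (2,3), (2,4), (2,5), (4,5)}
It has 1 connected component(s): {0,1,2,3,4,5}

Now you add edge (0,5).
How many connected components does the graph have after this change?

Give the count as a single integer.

Initial component count: 1
Add (0,5): endpoints already in same component. Count unchanged: 1.
New component count: 1

Answer: 1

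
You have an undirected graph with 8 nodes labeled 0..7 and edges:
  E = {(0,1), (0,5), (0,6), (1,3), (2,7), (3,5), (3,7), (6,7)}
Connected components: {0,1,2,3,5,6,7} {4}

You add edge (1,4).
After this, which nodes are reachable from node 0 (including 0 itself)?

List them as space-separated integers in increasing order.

Before: nodes reachable from 0: {0,1,2,3,5,6,7}
Adding (1,4): merges 0's component with another. Reachability grows.
After: nodes reachable from 0: {0,1,2,3,4,5,6,7}

Answer: 0 1 2 3 4 5 6 7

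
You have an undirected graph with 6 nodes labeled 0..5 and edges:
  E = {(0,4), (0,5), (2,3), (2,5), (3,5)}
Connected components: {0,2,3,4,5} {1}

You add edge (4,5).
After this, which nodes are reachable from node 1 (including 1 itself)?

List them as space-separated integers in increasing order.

Before: nodes reachable from 1: {1}
Adding (4,5): both endpoints already in same component. Reachability from 1 unchanged.
After: nodes reachable from 1: {1}

Answer: 1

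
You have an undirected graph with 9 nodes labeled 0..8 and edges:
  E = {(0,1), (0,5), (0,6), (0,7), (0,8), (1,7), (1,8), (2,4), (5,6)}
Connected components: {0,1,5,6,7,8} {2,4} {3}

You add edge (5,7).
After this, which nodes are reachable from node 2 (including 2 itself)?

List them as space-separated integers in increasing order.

Before: nodes reachable from 2: {2,4}
Adding (5,7): both endpoints already in same component. Reachability from 2 unchanged.
After: nodes reachable from 2: {2,4}

Answer: 2 4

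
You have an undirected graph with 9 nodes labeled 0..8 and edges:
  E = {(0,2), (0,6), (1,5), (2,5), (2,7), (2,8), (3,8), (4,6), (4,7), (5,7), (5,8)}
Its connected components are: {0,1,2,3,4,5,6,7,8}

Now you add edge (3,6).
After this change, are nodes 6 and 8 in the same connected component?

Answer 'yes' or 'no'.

Initial components: {0,1,2,3,4,5,6,7,8}
Adding edge (3,6): both already in same component {0,1,2,3,4,5,6,7,8}. No change.
New components: {0,1,2,3,4,5,6,7,8}
Are 6 and 8 in the same component? yes

Answer: yes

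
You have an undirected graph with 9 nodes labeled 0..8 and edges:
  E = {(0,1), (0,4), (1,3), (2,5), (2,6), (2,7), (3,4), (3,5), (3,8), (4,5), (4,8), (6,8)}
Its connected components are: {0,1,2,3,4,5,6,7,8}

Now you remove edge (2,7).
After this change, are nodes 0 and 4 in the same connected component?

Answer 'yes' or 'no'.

Initial components: {0,1,2,3,4,5,6,7,8}
Removing edge (2,7): it was a bridge — component count 1 -> 2.
New components: {0,1,2,3,4,5,6,8} {7}
Are 0 and 4 in the same component? yes

Answer: yes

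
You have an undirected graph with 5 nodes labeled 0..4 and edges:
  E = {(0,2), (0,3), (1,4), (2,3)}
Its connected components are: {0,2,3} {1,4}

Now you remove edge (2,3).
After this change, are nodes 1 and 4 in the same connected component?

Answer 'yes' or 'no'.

Answer: yes

Derivation:
Initial components: {0,2,3} {1,4}
Removing edge (2,3): not a bridge — component count unchanged at 2.
New components: {0,2,3} {1,4}
Are 1 and 4 in the same component? yes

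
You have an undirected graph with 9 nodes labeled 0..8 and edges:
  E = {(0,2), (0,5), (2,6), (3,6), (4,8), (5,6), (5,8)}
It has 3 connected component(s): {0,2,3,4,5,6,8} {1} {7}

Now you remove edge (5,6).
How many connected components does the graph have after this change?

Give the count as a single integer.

Initial component count: 3
Remove (5,6): not a bridge. Count unchanged: 3.
  After removal, components: {0,2,3,4,5,6,8} {1} {7}
New component count: 3

Answer: 3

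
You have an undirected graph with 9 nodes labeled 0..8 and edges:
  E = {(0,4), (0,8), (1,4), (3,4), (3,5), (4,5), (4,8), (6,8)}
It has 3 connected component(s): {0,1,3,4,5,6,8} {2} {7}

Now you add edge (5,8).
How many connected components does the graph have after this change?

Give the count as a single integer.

Answer: 3

Derivation:
Initial component count: 3
Add (5,8): endpoints already in same component. Count unchanged: 3.
New component count: 3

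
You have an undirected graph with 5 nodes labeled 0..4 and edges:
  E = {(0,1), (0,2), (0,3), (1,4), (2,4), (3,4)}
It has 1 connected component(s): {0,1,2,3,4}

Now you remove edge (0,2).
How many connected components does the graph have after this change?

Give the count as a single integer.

Answer: 1

Derivation:
Initial component count: 1
Remove (0,2): not a bridge. Count unchanged: 1.
  After removal, components: {0,1,2,3,4}
New component count: 1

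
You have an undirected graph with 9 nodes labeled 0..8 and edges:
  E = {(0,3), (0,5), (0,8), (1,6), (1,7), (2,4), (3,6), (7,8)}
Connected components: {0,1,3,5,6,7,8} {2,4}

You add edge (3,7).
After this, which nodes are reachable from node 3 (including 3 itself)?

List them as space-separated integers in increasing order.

Answer: 0 1 3 5 6 7 8

Derivation:
Before: nodes reachable from 3: {0,1,3,5,6,7,8}
Adding (3,7): both endpoints already in same component. Reachability from 3 unchanged.
After: nodes reachable from 3: {0,1,3,5,6,7,8}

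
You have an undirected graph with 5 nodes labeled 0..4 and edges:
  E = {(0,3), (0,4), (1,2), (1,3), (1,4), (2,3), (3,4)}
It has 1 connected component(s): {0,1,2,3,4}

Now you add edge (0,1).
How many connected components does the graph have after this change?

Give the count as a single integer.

Answer: 1

Derivation:
Initial component count: 1
Add (0,1): endpoints already in same component. Count unchanged: 1.
New component count: 1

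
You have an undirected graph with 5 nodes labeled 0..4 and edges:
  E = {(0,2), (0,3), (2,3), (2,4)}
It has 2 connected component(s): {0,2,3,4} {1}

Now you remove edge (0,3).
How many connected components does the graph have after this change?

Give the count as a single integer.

Initial component count: 2
Remove (0,3): not a bridge. Count unchanged: 2.
  After removal, components: {0,2,3,4} {1}
New component count: 2

Answer: 2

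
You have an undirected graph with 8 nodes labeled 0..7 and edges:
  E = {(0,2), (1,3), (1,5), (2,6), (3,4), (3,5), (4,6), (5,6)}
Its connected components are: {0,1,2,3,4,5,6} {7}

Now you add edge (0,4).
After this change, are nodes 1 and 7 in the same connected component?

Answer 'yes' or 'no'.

Initial components: {0,1,2,3,4,5,6} {7}
Adding edge (0,4): both already in same component {0,1,2,3,4,5,6}. No change.
New components: {0,1,2,3,4,5,6} {7}
Are 1 and 7 in the same component? no

Answer: no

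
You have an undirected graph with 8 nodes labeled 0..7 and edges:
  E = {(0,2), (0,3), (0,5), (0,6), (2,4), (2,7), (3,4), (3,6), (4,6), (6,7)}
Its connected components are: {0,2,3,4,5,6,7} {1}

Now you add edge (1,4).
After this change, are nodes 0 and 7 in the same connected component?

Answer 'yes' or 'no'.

Answer: yes

Derivation:
Initial components: {0,2,3,4,5,6,7} {1}
Adding edge (1,4): merges {1} and {0,2,3,4,5,6,7}.
New components: {0,1,2,3,4,5,6,7}
Are 0 and 7 in the same component? yes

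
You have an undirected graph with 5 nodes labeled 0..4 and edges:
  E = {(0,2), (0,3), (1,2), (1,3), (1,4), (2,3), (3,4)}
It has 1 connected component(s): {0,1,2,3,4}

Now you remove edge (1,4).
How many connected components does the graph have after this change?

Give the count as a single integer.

Initial component count: 1
Remove (1,4): not a bridge. Count unchanged: 1.
  After removal, components: {0,1,2,3,4}
New component count: 1

Answer: 1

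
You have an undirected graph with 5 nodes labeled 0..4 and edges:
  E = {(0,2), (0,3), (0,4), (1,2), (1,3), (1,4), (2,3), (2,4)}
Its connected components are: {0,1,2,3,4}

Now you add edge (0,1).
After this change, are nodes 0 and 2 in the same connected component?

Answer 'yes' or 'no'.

Initial components: {0,1,2,3,4}
Adding edge (0,1): both already in same component {0,1,2,3,4}. No change.
New components: {0,1,2,3,4}
Are 0 and 2 in the same component? yes

Answer: yes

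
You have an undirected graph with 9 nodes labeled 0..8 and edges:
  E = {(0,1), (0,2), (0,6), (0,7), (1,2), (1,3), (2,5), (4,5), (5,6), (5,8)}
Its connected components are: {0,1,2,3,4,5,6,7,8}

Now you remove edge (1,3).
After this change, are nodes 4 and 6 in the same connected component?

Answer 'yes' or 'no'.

Initial components: {0,1,2,3,4,5,6,7,8}
Removing edge (1,3): it was a bridge — component count 1 -> 2.
New components: {0,1,2,4,5,6,7,8} {3}
Are 4 and 6 in the same component? yes

Answer: yes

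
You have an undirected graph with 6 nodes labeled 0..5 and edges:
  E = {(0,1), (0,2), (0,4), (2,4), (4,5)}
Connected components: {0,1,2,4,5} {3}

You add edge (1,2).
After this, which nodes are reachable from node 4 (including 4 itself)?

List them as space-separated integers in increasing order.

Before: nodes reachable from 4: {0,1,2,4,5}
Adding (1,2): both endpoints already in same component. Reachability from 4 unchanged.
After: nodes reachable from 4: {0,1,2,4,5}

Answer: 0 1 2 4 5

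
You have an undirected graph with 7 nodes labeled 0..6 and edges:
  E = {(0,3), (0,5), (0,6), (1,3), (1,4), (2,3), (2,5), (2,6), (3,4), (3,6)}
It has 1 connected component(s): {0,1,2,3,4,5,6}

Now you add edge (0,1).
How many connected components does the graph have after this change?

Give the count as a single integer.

Initial component count: 1
Add (0,1): endpoints already in same component. Count unchanged: 1.
New component count: 1

Answer: 1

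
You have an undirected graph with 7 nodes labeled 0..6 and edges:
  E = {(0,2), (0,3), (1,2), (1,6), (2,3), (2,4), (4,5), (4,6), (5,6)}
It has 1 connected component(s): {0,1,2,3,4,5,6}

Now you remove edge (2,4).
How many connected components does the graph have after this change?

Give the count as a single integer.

Initial component count: 1
Remove (2,4): not a bridge. Count unchanged: 1.
  After removal, components: {0,1,2,3,4,5,6}
New component count: 1

Answer: 1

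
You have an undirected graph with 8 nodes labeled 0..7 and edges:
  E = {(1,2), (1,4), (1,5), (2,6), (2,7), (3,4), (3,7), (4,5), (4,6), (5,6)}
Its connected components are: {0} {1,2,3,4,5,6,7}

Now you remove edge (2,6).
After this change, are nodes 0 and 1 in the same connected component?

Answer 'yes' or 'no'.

Initial components: {0} {1,2,3,4,5,6,7}
Removing edge (2,6): not a bridge — component count unchanged at 2.
New components: {0} {1,2,3,4,5,6,7}
Are 0 and 1 in the same component? no

Answer: no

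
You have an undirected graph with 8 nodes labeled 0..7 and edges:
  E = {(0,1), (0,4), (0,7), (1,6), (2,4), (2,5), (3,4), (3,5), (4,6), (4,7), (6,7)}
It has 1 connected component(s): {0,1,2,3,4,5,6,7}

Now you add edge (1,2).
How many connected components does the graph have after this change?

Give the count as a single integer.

Answer: 1

Derivation:
Initial component count: 1
Add (1,2): endpoints already in same component. Count unchanged: 1.
New component count: 1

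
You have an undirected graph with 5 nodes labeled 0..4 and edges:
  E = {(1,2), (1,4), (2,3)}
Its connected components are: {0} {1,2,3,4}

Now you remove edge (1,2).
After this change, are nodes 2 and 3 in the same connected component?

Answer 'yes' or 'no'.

Answer: yes

Derivation:
Initial components: {0} {1,2,3,4}
Removing edge (1,2): it was a bridge — component count 2 -> 3.
New components: {0} {1,4} {2,3}
Are 2 and 3 in the same component? yes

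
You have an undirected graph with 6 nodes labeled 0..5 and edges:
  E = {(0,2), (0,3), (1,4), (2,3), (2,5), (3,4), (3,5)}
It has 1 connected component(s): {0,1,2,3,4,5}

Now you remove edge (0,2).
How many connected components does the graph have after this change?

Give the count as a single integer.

Answer: 1

Derivation:
Initial component count: 1
Remove (0,2): not a bridge. Count unchanged: 1.
  After removal, components: {0,1,2,3,4,5}
New component count: 1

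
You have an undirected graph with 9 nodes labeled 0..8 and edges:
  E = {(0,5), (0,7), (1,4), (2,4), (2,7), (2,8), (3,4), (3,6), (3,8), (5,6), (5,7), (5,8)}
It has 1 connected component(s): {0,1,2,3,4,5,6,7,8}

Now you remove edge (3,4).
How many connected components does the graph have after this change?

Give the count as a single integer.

Answer: 1

Derivation:
Initial component count: 1
Remove (3,4): not a bridge. Count unchanged: 1.
  After removal, components: {0,1,2,3,4,5,6,7,8}
New component count: 1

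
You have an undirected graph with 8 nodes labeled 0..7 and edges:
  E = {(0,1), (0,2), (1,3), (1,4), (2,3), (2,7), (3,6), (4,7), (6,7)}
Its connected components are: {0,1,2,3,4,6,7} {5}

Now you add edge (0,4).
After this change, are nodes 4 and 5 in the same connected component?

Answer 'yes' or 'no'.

Answer: no

Derivation:
Initial components: {0,1,2,3,4,6,7} {5}
Adding edge (0,4): both already in same component {0,1,2,3,4,6,7}. No change.
New components: {0,1,2,3,4,6,7} {5}
Are 4 and 5 in the same component? no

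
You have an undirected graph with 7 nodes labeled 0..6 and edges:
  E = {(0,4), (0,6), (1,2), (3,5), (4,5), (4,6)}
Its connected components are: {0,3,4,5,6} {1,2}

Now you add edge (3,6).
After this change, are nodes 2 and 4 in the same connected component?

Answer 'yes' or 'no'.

Answer: no

Derivation:
Initial components: {0,3,4,5,6} {1,2}
Adding edge (3,6): both already in same component {0,3,4,5,6}. No change.
New components: {0,3,4,5,6} {1,2}
Are 2 and 4 in the same component? no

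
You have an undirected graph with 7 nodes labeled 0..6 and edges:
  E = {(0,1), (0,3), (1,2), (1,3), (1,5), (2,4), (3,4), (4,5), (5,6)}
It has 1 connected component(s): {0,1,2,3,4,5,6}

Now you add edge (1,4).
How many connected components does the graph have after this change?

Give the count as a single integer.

Initial component count: 1
Add (1,4): endpoints already in same component. Count unchanged: 1.
New component count: 1

Answer: 1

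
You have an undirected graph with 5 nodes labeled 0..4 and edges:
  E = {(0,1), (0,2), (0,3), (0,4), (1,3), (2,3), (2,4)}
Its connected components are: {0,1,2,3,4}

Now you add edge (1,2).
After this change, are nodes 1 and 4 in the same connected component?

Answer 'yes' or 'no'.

Answer: yes

Derivation:
Initial components: {0,1,2,3,4}
Adding edge (1,2): both already in same component {0,1,2,3,4}. No change.
New components: {0,1,2,3,4}
Are 1 and 4 in the same component? yes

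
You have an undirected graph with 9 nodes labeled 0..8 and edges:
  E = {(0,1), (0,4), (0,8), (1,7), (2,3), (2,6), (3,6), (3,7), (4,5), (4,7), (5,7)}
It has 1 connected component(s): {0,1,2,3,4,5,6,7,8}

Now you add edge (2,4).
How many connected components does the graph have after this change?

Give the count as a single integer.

Initial component count: 1
Add (2,4): endpoints already in same component. Count unchanged: 1.
New component count: 1

Answer: 1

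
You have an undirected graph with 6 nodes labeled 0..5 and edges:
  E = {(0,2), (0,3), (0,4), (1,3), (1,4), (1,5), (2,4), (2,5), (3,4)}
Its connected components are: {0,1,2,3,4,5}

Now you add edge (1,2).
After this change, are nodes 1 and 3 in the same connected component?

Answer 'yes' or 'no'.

Answer: yes

Derivation:
Initial components: {0,1,2,3,4,5}
Adding edge (1,2): both already in same component {0,1,2,3,4,5}. No change.
New components: {0,1,2,3,4,5}
Are 1 and 3 in the same component? yes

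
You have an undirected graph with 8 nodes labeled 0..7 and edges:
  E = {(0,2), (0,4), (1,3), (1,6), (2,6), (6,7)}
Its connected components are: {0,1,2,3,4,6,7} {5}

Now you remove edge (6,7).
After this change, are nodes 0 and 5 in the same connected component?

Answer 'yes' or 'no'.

Answer: no

Derivation:
Initial components: {0,1,2,3,4,6,7} {5}
Removing edge (6,7): it was a bridge — component count 2 -> 3.
New components: {0,1,2,3,4,6} {5} {7}
Are 0 and 5 in the same component? no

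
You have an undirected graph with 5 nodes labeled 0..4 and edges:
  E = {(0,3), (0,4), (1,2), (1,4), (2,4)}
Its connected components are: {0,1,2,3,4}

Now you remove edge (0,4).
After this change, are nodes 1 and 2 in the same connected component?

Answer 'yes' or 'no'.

Answer: yes

Derivation:
Initial components: {0,1,2,3,4}
Removing edge (0,4): it was a bridge — component count 1 -> 2.
New components: {0,3} {1,2,4}
Are 1 and 2 in the same component? yes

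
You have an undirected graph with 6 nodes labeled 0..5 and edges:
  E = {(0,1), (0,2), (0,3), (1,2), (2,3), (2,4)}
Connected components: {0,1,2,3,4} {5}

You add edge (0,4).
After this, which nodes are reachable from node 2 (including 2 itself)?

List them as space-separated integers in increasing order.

Answer: 0 1 2 3 4

Derivation:
Before: nodes reachable from 2: {0,1,2,3,4}
Adding (0,4): both endpoints already in same component. Reachability from 2 unchanged.
After: nodes reachable from 2: {0,1,2,3,4}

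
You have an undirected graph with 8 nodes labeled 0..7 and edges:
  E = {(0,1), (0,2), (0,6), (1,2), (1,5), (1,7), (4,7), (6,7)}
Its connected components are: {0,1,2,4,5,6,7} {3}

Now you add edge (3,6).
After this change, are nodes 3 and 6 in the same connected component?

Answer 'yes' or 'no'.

Initial components: {0,1,2,4,5,6,7} {3}
Adding edge (3,6): merges {3} and {0,1,2,4,5,6,7}.
New components: {0,1,2,3,4,5,6,7}
Are 3 and 6 in the same component? yes

Answer: yes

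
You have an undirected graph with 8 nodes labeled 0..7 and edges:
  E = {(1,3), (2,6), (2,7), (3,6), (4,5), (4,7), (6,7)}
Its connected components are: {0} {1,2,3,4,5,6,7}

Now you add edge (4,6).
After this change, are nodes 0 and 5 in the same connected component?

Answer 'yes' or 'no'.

Answer: no

Derivation:
Initial components: {0} {1,2,3,4,5,6,7}
Adding edge (4,6): both already in same component {1,2,3,4,5,6,7}. No change.
New components: {0} {1,2,3,4,5,6,7}
Are 0 and 5 in the same component? no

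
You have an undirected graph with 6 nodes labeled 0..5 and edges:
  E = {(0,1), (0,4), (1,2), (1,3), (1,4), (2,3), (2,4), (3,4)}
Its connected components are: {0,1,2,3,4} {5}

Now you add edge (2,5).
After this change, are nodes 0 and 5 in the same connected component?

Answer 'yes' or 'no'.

Initial components: {0,1,2,3,4} {5}
Adding edge (2,5): merges {0,1,2,3,4} and {5}.
New components: {0,1,2,3,4,5}
Are 0 and 5 in the same component? yes

Answer: yes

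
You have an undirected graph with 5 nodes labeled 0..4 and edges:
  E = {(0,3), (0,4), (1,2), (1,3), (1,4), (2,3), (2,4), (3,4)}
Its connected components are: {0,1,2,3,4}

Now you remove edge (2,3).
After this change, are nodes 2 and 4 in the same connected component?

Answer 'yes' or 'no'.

Initial components: {0,1,2,3,4}
Removing edge (2,3): not a bridge — component count unchanged at 1.
New components: {0,1,2,3,4}
Are 2 and 4 in the same component? yes

Answer: yes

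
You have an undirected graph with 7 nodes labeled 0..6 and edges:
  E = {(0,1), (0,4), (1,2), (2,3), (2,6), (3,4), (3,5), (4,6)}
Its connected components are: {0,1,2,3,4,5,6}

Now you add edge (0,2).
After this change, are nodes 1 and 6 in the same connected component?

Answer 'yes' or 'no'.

Initial components: {0,1,2,3,4,5,6}
Adding edge (0,2): both already in same component {0,1,2,3,4,5,6}. No change.
New components: {0,1,2,3,4,5,6}
Are 1 and 6 in the same component? yes

Answer: yes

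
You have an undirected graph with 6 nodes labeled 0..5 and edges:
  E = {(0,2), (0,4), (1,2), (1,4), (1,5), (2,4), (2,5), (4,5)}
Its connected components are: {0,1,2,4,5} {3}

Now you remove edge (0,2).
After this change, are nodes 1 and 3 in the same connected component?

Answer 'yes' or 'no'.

Initial components: {0,1,2,4,5} {3}
Removing edge (0,2): not a bridge — component count unchanged at 2.
New components: {0,1,2,4,5} {3}
Are 1 and 3 in the same component? no

Answer: no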